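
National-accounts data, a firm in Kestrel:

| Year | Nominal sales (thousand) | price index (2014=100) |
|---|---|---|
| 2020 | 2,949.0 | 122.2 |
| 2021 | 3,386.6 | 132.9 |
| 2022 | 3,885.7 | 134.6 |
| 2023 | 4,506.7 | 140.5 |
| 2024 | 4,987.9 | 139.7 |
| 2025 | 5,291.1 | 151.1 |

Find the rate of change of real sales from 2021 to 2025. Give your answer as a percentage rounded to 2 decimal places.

37.42%

Real sales 2021 = 3386.6/1.329 = 2548.23.
Real sales 2025 = 5291.1/1.511 = 3501.72.
Change = 3501.72/2548.23 − 1 = 0.3742.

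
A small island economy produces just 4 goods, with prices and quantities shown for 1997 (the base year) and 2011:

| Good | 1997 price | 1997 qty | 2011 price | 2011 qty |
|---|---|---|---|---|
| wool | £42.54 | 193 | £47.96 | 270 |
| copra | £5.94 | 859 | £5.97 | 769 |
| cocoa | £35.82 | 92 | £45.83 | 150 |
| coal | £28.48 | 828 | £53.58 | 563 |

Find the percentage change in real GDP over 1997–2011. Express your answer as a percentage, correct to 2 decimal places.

Real GDP 1997 = Nominal GDP 1997 = 42.54·193 + 5.94·859 + 35.82·92 + 28.48·828 = 40189.56.
Real GDP 2011 (at 1997 prices) = 42.54·270 + 5.94·769 + 35.82·150 + 28.48·563 = 37460.90.
Real growth = 37460.90/40189.56 − 1 = -0.0679.

-6.79%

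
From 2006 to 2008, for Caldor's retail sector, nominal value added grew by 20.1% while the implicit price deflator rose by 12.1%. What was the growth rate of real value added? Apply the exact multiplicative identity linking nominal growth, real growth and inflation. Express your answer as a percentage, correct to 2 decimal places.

(1 + g_nom) = (1 + g_real)(1 + π), so g_real = 1.2010 / 1.1210 − 1 = 0.07136.

7.14%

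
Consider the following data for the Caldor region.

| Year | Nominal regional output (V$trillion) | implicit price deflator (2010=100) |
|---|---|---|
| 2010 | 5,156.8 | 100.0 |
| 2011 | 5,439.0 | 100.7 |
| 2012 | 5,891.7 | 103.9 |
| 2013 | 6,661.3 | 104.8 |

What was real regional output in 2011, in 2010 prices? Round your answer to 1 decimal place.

V$5,401.2 trillion

Real regional output 2011 = 5439.0 / 1.007 = 5401.19.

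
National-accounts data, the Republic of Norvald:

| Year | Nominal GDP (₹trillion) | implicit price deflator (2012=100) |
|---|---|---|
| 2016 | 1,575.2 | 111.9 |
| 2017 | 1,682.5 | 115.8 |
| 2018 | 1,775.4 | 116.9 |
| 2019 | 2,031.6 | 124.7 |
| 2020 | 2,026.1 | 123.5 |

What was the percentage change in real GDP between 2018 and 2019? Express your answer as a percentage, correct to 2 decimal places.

Real GDP 2018 = 1775.4/1.169 = 1518.73.
Real GDP 2019 = 2031.6/1.247 = 1629.19.
Change = 1629.19/1518.73 − 1 = 0.0727.

7.27%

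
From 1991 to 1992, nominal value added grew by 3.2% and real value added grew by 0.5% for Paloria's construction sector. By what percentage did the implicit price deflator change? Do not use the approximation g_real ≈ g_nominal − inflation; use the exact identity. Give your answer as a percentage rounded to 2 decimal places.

2.69%

(1 + g_nom) = (1 + g_real)(1 + π), so π = 1.0320 / 1.0050 − 1 = 0.02687.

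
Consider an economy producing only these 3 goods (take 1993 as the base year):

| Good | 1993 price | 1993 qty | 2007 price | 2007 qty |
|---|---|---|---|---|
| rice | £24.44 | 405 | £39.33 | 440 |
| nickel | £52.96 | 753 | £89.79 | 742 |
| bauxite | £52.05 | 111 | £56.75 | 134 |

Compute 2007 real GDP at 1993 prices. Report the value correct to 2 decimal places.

Real GDP 2007 = Σ (p_1993 × q_2007) = 24.44·440 + 52.96·742 + 52.05·134 = 57024.62.

£57024.62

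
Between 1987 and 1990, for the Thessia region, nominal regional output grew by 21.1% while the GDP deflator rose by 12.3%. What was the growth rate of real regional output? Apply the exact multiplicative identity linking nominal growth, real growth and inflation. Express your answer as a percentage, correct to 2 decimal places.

(1 + g_nom) = (1 + g_real)(1 + π), so g_real = 1.2110 / 1.1230 − 1 = 0.07836.

7.84%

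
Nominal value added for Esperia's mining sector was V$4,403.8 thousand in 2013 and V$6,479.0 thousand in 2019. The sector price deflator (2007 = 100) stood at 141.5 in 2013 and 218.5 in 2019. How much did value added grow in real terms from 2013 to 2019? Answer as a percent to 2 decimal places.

-4.72%

Real value added 2013 = 4403.8 / 1.415 = 3112.23.
Real value added 2019 = 6479.0 / 2.185 = 2965.22.
Real growth = 2965.22 / 3112.23 − 1 = -0.0472.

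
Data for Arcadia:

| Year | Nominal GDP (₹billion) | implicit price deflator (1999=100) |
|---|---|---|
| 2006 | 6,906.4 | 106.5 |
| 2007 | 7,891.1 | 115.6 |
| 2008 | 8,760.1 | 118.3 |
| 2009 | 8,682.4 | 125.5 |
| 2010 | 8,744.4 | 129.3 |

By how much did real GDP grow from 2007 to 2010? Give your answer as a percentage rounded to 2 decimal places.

Real GDP 2007 = 7891.1/1.156 = 6826.21.
Real GDP 2010 = 8744.4/1.293 = 6762.88.
Change = 6762.88/6826.21 − 1 = -0.0093.

-0.93%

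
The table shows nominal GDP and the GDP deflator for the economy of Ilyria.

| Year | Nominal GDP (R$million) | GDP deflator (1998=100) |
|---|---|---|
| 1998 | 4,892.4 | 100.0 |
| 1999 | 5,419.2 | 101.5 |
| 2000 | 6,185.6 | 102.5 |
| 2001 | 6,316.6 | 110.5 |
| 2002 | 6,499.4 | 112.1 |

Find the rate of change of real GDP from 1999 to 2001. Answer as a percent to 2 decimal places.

Real GDP 1999 = 5419.2/1.015 = 5339.11.
Real GDP 2001 = 6316.6/1.105 = 5716.38.
Change = 5716.38/5339.11 − 1 = 0.0707.

7.07%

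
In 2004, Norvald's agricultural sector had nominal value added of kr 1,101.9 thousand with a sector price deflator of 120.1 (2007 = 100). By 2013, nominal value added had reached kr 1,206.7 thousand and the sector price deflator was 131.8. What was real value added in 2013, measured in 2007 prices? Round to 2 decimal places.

kr 915.55 thousand

Real value added = Nominal / (sector price deflator/100) = 1206.7 / 1.318 = 915.55.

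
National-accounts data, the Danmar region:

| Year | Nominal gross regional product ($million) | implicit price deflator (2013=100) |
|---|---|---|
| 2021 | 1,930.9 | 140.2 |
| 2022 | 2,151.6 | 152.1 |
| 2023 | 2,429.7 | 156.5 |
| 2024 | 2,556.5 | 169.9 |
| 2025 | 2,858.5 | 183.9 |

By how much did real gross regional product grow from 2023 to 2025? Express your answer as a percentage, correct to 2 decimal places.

Real gross regional product 2023 = 2429.7/1.565 = 1552.52.
Real gross regional product 2025 = 2858.5/1.839 = 1554.38.
Change = 1554.38/1552.52 − 1 = 0.0012.

0.12%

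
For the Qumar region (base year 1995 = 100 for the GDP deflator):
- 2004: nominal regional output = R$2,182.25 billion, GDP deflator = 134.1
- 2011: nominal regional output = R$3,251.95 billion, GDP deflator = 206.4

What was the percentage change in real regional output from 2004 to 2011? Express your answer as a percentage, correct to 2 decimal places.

Deflate each year: 2004 → 2182.25/1.341 = 1627.33; 2011 → 3251.95/2.064 = 1575.56.
So real regional output changed by 1575.56/1627.33 − 1 = -0.0318, i.e. -3.18%.

-3.18%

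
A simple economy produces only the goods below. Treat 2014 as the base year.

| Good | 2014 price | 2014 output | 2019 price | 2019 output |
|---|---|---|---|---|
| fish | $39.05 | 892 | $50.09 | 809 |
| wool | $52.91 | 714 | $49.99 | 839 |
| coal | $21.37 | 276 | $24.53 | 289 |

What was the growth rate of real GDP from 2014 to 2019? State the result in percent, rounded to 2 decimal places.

4.65%

Real GDP 2014 = Nominal GDP 2014 = 39.05·892 + 52.91·714 + 21.37·276 = 78508.46.
Real GDP 2019 (at 2014 prices) = 39.05·809 + 52.91·839 + 21.37·289 = 82158.87.
Real growth = 82158.87/78508.46 − 1 = 0.0465.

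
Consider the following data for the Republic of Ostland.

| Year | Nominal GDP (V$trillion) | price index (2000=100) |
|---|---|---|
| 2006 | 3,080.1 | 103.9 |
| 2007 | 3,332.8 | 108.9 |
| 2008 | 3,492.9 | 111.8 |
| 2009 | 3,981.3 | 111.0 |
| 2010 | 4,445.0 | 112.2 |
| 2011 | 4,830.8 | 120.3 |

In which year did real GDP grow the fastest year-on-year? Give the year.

2009

2007: real = 3332.8/1.089 = 3060.42; growth vs 2006 (2964.49) = 3.24%.
2008: real = 3492.9/1.118 = 3124.24; growth vs 2007 (3060.42) = 2.09%.
2009: real = 3981.3/1.110 = 3586.76; growth vs 2008 (3124.24) = 14.80%.
2010: real = 4445.0/1.122 = 3961.68; growth vs 2009 (3586.76) = 10.45%.
2011: real = 4830.8/1.203 = 4015.63; growth vs 2010 (3961.68) = 1.36%.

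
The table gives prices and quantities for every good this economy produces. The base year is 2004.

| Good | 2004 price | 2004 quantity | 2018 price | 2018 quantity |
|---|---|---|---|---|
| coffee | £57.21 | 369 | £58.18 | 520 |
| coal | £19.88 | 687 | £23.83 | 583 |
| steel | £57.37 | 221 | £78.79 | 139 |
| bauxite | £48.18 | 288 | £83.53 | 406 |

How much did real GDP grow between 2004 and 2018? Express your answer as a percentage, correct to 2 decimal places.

12.32%

Real GDP 2004 = Nominal GDP 2004 = 57.21·369 + 19.88·687 + 57.37·221 + 48.18·288 = 61322.66.
Real GDP 2018 (at 2004 prices) = 57.21·520 + 19.88·583 + 57.37·139 + 48.18·406 = 68874.75.
Real growth = 68874.75/61322.66 − 1 = 0.1232.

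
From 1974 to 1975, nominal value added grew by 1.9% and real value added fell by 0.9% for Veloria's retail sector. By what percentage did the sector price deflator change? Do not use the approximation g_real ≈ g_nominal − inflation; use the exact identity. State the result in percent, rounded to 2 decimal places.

2.83%

(1 + g_nom) = (1 + g_real)(1 + π), so π = 1.0190 / 0.9910 − 1 = 0.02825.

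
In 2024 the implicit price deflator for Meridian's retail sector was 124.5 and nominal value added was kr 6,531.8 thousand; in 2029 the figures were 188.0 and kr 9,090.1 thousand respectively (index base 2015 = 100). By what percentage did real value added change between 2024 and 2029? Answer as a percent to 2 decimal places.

-7.84%

Real value added 2024 = 6531.8 / 1.245 = 5246.43.
Real value added 2029 = 9090.1 / 1.880 = 4835.16.
Real growth = 4835.16 / 5246.43 − 1 = -0.0784.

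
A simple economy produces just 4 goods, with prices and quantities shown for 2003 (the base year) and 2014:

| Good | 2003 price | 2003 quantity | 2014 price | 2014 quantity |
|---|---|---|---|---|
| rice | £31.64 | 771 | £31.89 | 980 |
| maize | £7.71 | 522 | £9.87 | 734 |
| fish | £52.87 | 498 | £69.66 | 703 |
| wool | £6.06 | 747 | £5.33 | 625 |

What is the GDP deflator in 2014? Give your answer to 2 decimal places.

Nominal GDP 2014 = 31.89·980 + 9.87·734 + 69.66·703 + 5.33·625 = 90799.01.
Real GDP 2014 (at 2003 prices) = 31.64·980 + 7.71·734 + 52.87·703 + 6.06·625 = 77621.45.
Deflator = Nominal/Real × 100 = 90799.01/77621.45 × 100 = 116.977.

116.98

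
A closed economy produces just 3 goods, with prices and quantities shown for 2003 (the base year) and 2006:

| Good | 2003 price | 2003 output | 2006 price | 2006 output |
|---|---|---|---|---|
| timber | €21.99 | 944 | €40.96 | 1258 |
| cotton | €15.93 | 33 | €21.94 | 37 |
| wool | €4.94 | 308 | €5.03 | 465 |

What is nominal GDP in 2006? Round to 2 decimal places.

€54678.41

Nominal GDP 2006 = Σ (p_2006 × q_2006) = 40.96·1258 + 21.94·37 + 5.03·465 = 54678.41.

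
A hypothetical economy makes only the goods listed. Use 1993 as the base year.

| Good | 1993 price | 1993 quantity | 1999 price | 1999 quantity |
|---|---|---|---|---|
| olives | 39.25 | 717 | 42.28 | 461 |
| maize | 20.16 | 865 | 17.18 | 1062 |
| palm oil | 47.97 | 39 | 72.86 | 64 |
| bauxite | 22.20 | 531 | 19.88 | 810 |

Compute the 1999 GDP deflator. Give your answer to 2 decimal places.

96.61

Nominal GDP 1999 = 42.28·461 + 17.18·1062 + 72.86·64 + 19.88·810 = 58502.08.
Real GDP 1999 (at 1993 prices) = 39.25·461 + 20.16·1062 + 47.97·64 + 22.20·810 = 60556.25.
Deflator = Nominal/Real × 100 = 58502.08/60556.25 × 100 = 96.608.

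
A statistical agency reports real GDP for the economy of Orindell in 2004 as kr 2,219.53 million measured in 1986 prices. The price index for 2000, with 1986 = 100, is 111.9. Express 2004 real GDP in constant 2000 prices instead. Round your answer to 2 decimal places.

kr 2,483.65 million

Real GDP in 2000 prices = Real GDP in 1986 prices × (P_2000/P_1986) = 2219.53 × 1.119 = 2483.65.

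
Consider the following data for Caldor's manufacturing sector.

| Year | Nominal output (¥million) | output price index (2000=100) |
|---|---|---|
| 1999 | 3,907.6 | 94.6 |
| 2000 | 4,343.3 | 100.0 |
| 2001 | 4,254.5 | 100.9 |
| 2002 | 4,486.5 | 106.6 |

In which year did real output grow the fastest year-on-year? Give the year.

2000

2000: real = 4343.3/1.000 = 4343.30; growth vs 1999 (4130.66) = 5.15%.
2001: real = 4254.5/1.009 = 4216.55; growth vs 2000 (4343.30) = -2.92%.
2002: real = 4486.5/1.066 = 4208.72; growth vs 2001 (4216.55) = -0.19%.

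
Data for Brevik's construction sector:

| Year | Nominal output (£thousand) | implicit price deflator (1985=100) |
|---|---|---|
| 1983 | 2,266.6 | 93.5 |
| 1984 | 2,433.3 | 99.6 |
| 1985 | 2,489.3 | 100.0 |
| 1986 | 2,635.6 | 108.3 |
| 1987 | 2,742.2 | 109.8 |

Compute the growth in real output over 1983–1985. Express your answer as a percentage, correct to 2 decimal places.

Real output 1983 = 2266.6/0.935 = 2424.17.
Real output 1985 = 2489.3/1.000 = 2489.30.
Change = 2489.30/2424.17 − 1 = 0.0269.

2.69%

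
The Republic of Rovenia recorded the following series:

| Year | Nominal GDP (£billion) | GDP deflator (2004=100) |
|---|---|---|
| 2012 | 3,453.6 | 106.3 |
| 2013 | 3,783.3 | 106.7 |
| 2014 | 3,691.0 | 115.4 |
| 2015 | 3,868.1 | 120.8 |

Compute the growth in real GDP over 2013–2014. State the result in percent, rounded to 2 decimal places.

Real GDP 2013 = 3783.3/1.067 = 3545.74.
Real GDP 2014 = 3691.0/1.154 = 3198.44.
Change = 3198.44/3545.74 − 1 = -0.0979.

-9.79%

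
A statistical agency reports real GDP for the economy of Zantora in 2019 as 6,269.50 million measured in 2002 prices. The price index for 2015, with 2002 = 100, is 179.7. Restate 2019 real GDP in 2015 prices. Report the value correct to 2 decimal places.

11,266.29 million

Real GDP in 2015 prices = Real GDP in 2002 prices × (P_2015/P_2002) = 6269.50 × 1.797 = 11266.29.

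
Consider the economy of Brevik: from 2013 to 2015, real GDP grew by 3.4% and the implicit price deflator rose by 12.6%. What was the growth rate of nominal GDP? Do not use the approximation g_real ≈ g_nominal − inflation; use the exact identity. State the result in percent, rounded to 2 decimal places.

16.43%

(1 + g_nom) = (1 + g_real)(1 + π) = 1.0340 × 1.1260 = 1.16428.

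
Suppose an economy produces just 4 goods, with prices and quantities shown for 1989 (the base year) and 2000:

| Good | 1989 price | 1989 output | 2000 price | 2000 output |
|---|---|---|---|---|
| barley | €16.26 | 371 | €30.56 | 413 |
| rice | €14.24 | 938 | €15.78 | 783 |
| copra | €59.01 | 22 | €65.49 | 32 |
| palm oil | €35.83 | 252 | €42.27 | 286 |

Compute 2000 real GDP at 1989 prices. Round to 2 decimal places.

Real GDP 2000 = Σ (p_1989 × q_2000) = 16.26·413 + 14.24·783 + 59.01·32 + 35.83·286 = 30001.00.

€30001.00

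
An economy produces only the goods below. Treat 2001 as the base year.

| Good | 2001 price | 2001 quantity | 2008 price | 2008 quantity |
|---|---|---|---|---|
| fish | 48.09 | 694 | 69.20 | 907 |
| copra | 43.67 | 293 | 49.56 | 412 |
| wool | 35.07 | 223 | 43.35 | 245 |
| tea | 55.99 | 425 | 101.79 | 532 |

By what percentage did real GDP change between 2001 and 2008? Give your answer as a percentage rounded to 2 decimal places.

Real GDP 2001 = Nominal GDP 2001 = 48.09·694 + 43.67·293 + 35.07·223 + 55.99·425 = 77786.13.
Real GDP 2008 (at 2001 prices) = 48.09·907 + 43.67·412 + 35.07·245 + 55.99·532 = 99988.50.
Real growth = 99988.50/77786.13 − 1 = 0.2854.

28.54%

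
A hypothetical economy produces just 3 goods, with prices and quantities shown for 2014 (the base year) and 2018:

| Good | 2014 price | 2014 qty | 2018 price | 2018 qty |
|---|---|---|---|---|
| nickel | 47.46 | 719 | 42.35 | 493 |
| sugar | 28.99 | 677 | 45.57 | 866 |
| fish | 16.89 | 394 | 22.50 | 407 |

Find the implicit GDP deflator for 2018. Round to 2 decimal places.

125.50

Nominal GDP 2018 = 42.35·493 + 45.57·866 + 22.50·407 = 69499.67.
Real GDP 2018 (at 2014 prices) = 47.46·493 + 28.99·866 + 16.89·407 = 55377.35.
Deflator = Nominal/Real × 100 = 69499.67/55377.35 × 100 = 125.502.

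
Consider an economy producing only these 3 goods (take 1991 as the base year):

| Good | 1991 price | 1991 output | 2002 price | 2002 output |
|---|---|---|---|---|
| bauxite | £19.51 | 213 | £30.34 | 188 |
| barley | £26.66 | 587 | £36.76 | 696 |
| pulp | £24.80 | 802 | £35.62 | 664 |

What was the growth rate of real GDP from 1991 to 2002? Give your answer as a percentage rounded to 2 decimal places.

Real GDP 1991 = Nominal GDP 1991 = 19.51·213 + 26.66·587 + 24.80·802 = 39694.65.
Real GDP 2002 (at 1991 prices) = 19.51·188 + 26.66·696 + 24.80·664 = 38690.44.
Real growth = 38690.44/39694.65 − 1 = -0.0253.

-2.53%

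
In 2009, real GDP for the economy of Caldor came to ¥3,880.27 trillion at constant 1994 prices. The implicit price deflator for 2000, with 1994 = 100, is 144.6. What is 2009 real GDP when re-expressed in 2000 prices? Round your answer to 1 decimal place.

Real GDP in 2000 prices = Real GDP in 1994 prices × (P_2000/P_1994) = 3880.27 × 1.446 = 5610.87.

¥5,610.9 trillion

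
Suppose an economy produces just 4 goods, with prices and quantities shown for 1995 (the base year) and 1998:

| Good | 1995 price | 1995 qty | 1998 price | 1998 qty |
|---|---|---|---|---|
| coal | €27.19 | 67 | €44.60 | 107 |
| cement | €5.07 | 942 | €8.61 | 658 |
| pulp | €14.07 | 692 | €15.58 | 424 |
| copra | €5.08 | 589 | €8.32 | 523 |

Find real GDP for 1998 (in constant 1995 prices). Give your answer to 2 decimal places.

€14867.91

Real GDP 1998 = Σ (p_1995 × q_1998) = 27.19·107 + 5.07·658 + 14.07·424 + 5.08·523 = 14867.91.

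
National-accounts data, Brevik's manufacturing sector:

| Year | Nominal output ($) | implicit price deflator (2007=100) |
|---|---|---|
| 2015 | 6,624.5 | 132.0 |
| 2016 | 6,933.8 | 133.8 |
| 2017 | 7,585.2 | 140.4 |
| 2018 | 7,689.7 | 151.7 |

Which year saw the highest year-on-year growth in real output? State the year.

2016: real = 6933.8/1.338 = 5182.21; growth vs 2015 (5018.56) = 3.26%.
2017: real = 7585.2/1.404 = 5402.56; growth vs 2016 (5182.21) = 4.25%.
2018: real = 7689.7/1.517 = 5069.02; growth vs 2017 (5402.56) = -6.17%.

2017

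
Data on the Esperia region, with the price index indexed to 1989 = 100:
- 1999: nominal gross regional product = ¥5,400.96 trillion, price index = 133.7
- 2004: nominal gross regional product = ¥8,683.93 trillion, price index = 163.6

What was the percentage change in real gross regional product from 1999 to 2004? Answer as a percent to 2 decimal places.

Real gross regional product 1999 = 5400.96 / 1.337 = 4039.61.
Real gross regional product 2004 = 8683.93 / 1.636 = 5308.03.
Real growth = 5308.03 / 4039.61 − 1 = 0.3140.

31.40%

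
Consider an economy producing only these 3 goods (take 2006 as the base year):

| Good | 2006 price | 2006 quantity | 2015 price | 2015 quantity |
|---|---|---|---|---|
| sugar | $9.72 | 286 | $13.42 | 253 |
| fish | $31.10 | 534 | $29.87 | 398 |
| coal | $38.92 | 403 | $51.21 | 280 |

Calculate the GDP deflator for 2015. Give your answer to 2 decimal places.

115.11

Nominal GDP 2015 = 13.42·253 + 29.87·398 + 51.21·280 = 29622.32.
Real GDP 2015 (at 2006 prices) = 9.72·253 + 31.10·398 + 38.92·280 = 25734.56.
Deflator = Nominal/Real × 100 = 29622.32/25734.56 × 100 = 115.107.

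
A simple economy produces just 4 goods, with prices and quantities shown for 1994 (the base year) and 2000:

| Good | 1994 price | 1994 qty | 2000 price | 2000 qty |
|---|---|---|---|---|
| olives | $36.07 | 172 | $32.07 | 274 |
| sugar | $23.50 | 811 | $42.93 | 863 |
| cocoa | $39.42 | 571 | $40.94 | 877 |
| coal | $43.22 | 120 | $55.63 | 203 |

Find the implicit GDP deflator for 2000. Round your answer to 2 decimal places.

Nominal GDP 2000 = 32.07·274 + 42.93·863 + 40.94·877 + 55.63·203 = 93033.04.
Real GDP 2000 (at 1994 prices) = 36.07·274 + 23.50·863 + 39.42·877 + 43.22·203 = 73508.68.
Deflator = Nominal/Real × 100 = 93033.04/73508.68 × 100 = 126.561.

126.56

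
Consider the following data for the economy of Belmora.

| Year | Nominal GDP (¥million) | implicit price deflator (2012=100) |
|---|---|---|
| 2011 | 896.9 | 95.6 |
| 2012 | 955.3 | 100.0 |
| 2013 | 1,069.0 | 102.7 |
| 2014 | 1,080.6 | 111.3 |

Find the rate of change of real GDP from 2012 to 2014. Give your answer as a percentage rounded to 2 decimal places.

1.63%

Real GDP 2012 = 955.3/1.000 = 955.30.
Real GDP 2014 = 1080.6/1.113 = 970.89.
Change = 970.89/955.30 − 1 = 0.0163.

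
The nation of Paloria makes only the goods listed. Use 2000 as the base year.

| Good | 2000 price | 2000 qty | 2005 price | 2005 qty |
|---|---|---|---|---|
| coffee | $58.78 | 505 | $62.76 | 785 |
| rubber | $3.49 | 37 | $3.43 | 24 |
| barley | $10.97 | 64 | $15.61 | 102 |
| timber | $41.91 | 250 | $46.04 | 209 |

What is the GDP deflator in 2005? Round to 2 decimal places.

107.95

Nominal GDP 2005 = 62.76·785 + 3.43·24 + 15.61·102 + 46.04·209 = 60563.50.
Real GDP 2005 (at 2000 prices) = 58.78·785 + 3.49·24 + 10.97·102 + 41.91·209 = 56104.19.
Deflator = Nominal/Real × 100 = 60563.50/56104.19 × 100 = 107.948.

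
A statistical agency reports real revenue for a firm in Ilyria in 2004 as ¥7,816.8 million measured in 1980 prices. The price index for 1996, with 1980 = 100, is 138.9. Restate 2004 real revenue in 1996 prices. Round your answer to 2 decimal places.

¥10,857.54 million

Real revenue in 1996 prices = Real revenue in 1980 prices × (P_1996/P_1980) = 7816.8 × 1.389 = 10857.54.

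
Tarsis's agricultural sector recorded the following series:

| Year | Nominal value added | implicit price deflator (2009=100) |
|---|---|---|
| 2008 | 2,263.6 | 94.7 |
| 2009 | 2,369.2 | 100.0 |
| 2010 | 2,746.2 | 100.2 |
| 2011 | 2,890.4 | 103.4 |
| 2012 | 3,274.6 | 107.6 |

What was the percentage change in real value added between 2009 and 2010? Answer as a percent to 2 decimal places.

Real value added 2009 = 2369.2/1.000 = 2369.20.
Real value added 2010 = 2746.2/1.002 = 2740.72.
Change = 2740.72/2369.20 − 1 = 0.1568.

15.68%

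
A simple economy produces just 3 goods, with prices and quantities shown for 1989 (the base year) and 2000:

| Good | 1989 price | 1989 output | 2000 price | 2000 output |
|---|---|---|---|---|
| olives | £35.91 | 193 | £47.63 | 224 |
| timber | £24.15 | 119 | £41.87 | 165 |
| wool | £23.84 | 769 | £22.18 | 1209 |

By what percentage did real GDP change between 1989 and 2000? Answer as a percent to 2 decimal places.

Real GDP 1989 = Nominal GDP 1989 = 35.91·193 + 24.15·119 + 23.84·769 = 28137.44.
Real GDP 2000 (at 1989 prices) = 35.91·224 + 24.15·165 + 23.84·1209 = 40851.15.
Real growth = 40851.15/28137.44 − 1 = 0.4518.

45.18%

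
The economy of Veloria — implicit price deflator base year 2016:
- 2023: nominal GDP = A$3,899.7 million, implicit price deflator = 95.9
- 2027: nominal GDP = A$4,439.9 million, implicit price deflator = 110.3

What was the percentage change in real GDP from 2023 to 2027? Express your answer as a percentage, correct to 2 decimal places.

Deflate each year: 2023 → 3899.7/0.959 = 4066.42; 2027 → 4439.9/1.103 = 4025.29.
So real GDP changed by 4025.29/4066.42 − 1 = -0.0101, i.e. -1.01%.

-1.01%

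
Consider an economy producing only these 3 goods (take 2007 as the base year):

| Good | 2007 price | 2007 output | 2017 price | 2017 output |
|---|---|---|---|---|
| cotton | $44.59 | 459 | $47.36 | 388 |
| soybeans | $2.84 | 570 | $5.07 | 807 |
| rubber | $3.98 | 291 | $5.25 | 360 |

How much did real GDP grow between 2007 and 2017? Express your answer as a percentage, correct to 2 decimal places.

-9.54%

Real GDP 2007 = Nominal GDP 2007 = 44.59·459 + 2.84·570 + 3.98·291 = 23243.79.
Real GDP 2017 (at 2007 prices) = 44.59·388 + 2.84·807 + 3.98·360 = 21025.60.
Real growth = 21025.60/23243.79 − 1 = -0.0954.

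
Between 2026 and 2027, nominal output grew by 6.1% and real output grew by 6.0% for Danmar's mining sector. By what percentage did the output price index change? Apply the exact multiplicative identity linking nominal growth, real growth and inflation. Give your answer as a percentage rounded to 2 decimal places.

(1 + g_nom) = (1 + g_real)(1 + π), so π = 1.0610 / 1.0600 − 1 = 0.00094.

0.09%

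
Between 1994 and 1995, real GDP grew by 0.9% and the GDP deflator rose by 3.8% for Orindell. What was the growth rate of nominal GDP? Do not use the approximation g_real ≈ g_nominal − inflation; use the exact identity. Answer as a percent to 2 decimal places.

4.73%

(1 + g_nom) = (1 + g_real)(1 + π) = 1.0090 × 1.0380 = 1.04734.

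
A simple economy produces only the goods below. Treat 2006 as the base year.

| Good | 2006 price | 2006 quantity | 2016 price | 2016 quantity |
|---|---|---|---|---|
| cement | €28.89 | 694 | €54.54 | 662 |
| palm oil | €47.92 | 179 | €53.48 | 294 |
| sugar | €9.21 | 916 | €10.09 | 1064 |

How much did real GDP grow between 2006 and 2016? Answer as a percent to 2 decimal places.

Real GDP 2006 = Nominal GDP 2006 = 28.89·694 + 47.92·179 + 9.21·916 = 37063.70.
Real GDP 2016 (at 2006 prices) = 28.89·662 + 47.92·294 + 9.21·1064 = 43013.10.
Real growth = 43013.10/37063.70 − 1 = 0.1605.

16.05%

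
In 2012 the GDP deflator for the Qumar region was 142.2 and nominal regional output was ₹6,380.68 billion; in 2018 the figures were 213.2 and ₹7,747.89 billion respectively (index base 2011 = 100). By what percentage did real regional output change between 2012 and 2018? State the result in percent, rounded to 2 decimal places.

Deflate each year: 2012 → 6380.68/1.422 = 4487.12; 2018 → 7747.89/2.132 = 3634.09.
So real regional output changed by 3634.09/4487.12 − 1 = -0.1901, i.e. -19.01%.

-19.01%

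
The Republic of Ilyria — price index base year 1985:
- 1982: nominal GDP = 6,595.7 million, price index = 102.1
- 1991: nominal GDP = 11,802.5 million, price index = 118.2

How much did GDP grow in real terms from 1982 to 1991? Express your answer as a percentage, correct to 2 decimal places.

Deflate each year: 1982 → 6595.7/1.021 = 6460.04; 1991 → 11802.5/1.182 = 9985.19.
So real GDP changed by 9985.19/6460.04 − 1 = 0.5457, i.e. 54.57%.

54.57%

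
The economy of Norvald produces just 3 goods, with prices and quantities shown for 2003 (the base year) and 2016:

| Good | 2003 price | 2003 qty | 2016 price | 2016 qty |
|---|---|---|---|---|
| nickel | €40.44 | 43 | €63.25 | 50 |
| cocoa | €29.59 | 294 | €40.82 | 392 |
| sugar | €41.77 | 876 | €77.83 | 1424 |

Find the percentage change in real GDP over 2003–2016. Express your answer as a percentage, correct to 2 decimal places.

55.44%

Real GDP 2003 = Nominal GDP 2003 = 40.44·43 + 29.59·294 + 41.77·876 = 47028.90.
Real GDP 2016 (at 2003 prices) = 40.44·50 + 29.59·392 + 41.77·1424 = 73101.76.
Real growth = 73101.76/47028.90 − 1 = 0.5544.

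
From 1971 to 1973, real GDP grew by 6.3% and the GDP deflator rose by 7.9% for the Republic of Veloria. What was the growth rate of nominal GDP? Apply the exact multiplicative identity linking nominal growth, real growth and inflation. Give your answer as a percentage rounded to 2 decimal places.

14.70%

(1 + g_nom) = (1 + g_real)(1 + π) = 1.0630 × 1.0790 = 1.14698.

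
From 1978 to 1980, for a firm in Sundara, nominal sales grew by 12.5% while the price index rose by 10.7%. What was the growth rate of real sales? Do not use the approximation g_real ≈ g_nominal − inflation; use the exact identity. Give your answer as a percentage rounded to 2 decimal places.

1.63%

(1 + g_nom) = (1 + g_real)(1 + π), so g_real = 1.1250 / 1.1070 − 1 = 0.01626.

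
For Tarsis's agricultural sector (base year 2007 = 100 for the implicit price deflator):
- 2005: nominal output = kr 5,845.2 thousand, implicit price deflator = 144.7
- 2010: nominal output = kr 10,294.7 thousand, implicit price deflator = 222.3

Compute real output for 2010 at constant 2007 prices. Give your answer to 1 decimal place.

kr 4,631.0 thousand

Real output = Nominal / (implicit price deflator/100) = 10294.7 / 2.223 = 4630.99.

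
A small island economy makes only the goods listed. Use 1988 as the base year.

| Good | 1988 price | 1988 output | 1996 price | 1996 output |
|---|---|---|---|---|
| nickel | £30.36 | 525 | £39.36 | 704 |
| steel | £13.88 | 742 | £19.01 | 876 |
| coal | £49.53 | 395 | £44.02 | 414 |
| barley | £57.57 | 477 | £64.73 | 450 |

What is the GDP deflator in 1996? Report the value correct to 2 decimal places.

114.72

Nominal GDP 1996 = 39.36·704 + 19.01·876 + 44.02·414 + 64.73·450 = 91714.98.
Real GDP 1996 (at 1988 prices) = 30.36·704 + 13.88·876 + 49.53·414 + 57.57·450 = 79944.24.
Deflator = Nominal/Real × 100 = 91714.98/79944.24 × 100 = 114.724.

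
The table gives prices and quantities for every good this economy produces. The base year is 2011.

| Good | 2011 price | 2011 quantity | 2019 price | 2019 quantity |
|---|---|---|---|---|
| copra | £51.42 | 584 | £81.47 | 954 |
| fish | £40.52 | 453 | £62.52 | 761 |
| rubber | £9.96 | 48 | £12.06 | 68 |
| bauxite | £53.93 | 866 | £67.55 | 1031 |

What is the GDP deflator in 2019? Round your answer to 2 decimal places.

Nominal GDP 2019 = 81.47·954 + 62.52·761 + 12.06·68 + 67.55·1031 = 195764.23.
Real GDP 2019 (at 2011 prices) = 51.42·954 + 40.52·761 + 9.96·68 + 53.93·1031 = 136169.51.
Deflator = Nominal/Real × 100 = 195764.23/136169.51 × 100 = 143.765.

143.77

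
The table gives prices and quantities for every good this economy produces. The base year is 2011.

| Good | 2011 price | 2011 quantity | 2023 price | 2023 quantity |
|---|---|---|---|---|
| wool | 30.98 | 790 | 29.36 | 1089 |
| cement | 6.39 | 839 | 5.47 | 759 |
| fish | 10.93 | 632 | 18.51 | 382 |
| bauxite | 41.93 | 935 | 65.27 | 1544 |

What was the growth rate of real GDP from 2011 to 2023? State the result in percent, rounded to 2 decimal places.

Real GDP 2011 = Nominal GDP 2011 = 30.98·790 + 6.39·839 + 10.93·632 + 41.93·935 = 75947.72.
Real GDP 2023 (at 2011 prices) = 30.98·1089 + 6.39·759 + 10.93·382 + 41.93·1544 = 107502.41.
Real growth = 107502.41/75947.72 − 1 = 0.4155.

41.55%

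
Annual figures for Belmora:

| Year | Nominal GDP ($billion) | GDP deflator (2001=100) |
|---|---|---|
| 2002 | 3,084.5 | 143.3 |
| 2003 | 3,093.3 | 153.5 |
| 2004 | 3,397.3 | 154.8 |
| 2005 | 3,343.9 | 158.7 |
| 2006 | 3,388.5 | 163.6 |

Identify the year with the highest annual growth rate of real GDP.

2004

2003: real = 3093.3/1.535 = 2015.18; growth vs 2002 (2152.48) = -6.38%.
2004: real = 3397.3/1.548 = 2194.64; growth vs 2003 (2015.18) = 8.91%.
2005: real = 3343.9/1.587 = 2107.06; growth vs 2004 (2194.64) = -3.99%.
2006: real = 3388.5/1.636 = 2071.21; growth vs 2005 (2107.06) = -1.70%.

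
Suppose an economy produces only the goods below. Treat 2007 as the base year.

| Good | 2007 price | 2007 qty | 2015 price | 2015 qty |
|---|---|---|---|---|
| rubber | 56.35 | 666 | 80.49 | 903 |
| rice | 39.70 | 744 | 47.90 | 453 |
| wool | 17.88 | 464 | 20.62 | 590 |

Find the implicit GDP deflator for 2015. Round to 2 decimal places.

Nominal GDP 2015 = 80.49·903 + 47.90·453 + 20.62·590 = 106546.97.
Real GDP 2015 (at 2007 prices) = 56.35·903 + 39.70·453 + 17.88·590 = 79417.35.
Deflator = Nominal/Real × 100 = 106546.97/79417.35 × 100 = 134.161.

134.16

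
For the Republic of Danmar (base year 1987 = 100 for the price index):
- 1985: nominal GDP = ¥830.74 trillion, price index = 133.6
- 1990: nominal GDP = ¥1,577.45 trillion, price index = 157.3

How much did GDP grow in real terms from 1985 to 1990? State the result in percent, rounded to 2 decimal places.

Real GDP 1985 = 830.74 / 1.336 = 621.81.
Real GDP 1990 = 1577.45 / 1.573 = 1002.83.
Real growth = 1002.83 / 621.81 − 1 = 0.6128.

61.28%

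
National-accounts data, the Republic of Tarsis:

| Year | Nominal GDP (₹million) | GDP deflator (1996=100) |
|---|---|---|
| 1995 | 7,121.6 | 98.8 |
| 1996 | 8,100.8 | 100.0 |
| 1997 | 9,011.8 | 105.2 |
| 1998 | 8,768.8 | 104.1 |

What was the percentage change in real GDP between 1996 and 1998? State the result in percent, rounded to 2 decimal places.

3.98%

Real GDP 1996 = 8100.8/1.000 = 8100.80.
Real GDP 1998 = 8768.8/1.041 = 8423.44.
Change = 8423.44/8100.80 − 1 = 0.0398.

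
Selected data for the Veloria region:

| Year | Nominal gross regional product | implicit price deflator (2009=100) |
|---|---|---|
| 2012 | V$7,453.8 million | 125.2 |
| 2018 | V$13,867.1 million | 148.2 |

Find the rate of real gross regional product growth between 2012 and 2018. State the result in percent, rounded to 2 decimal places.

Real gross regional product 2012 = 7453.8 / 1.252 = 5953.51.
Real gross regional product 2018 = 13867.1 / 1.482 = 9357.02.
Real growth = 9357.02 / 5953.51 − 1 = 0.5717.

57.17%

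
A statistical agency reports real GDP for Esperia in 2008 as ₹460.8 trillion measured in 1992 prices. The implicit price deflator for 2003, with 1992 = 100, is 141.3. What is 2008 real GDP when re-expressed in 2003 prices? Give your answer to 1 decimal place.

Real GDP in 2003 prices = Real GDP in 1992 prices × (P_2003/P_1992) = 460.8 × 1.413 = 651.11.

₹651.1 trillion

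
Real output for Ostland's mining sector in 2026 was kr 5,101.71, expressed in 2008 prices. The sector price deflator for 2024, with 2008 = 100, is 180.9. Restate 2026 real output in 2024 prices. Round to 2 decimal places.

Real output in 2024 prices = Real output in 2008 prices × (P_2024/P_2008) = 5101.71 × 1.809 = 9228.99.

kr 9,228.99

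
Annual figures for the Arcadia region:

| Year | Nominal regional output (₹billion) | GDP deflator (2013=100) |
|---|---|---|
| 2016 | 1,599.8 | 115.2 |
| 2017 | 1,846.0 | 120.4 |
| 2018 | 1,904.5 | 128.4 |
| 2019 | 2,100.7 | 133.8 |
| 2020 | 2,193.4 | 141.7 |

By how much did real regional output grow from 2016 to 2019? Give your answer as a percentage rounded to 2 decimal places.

13.06%

Real regional output 2016 = 1599.8/1.152 = 1388.72.
Real regional output 2019 = 2100.7/1.338 = 1570.03.
Change = 1570.03/1388.72 − 1 = 0.1306.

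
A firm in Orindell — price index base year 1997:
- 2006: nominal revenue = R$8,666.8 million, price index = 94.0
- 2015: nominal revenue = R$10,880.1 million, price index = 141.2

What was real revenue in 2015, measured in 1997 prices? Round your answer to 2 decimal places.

R$7,705.45 million

Real revenue = Nominal / (price index/100) = 10880.1 / 1.412 = 7705.45.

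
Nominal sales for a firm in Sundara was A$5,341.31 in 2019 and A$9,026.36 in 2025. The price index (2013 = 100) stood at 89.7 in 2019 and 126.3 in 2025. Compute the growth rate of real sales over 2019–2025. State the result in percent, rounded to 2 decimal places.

Real sales 2019 = 5341.31 / 0.897 = 5954.64.
Real sales 2025 = 9026.36 / 1.263 = 7146.76.
Real growth = 7146.76 / 5954.64 − 1 = 0.2002.

20.02%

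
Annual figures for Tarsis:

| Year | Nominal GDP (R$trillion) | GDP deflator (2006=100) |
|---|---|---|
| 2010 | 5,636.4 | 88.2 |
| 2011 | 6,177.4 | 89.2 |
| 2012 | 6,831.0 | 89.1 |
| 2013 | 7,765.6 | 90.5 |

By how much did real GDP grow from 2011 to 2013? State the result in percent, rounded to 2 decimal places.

23.90%

Real GDP 2011 = 6177.4/0.892 = 6925.34.
Real GDP 2013 = 7765.6/0.905 = 8580.77.
Change = 8580.77/6925.34 − 1 = 0.2390.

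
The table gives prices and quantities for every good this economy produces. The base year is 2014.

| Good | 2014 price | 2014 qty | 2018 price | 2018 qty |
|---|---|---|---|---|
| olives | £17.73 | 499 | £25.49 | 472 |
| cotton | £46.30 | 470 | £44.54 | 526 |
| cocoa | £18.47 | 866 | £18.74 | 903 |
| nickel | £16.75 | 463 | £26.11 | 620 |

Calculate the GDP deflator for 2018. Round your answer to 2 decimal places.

114.69

Nominal GDP 2018 = 25.49·472 + 44.54·526 + 18.74·903 + 26.11·620 = 68569.74.
Real GDP 2018 (at 2014 prices) = 17.73·472 + 46.30·526 + 18.47·903 + 16.75·620 = 59785.77.
Deflator = Nominal/Real × 100 = 68569.74/59785.77 × 100 = 114.692.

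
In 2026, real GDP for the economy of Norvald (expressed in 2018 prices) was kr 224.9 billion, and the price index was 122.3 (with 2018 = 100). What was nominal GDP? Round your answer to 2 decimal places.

kr 275.05 billion

Nominal GDP = Real × (price index/100) = 224.9 × 1.223 = 275.05.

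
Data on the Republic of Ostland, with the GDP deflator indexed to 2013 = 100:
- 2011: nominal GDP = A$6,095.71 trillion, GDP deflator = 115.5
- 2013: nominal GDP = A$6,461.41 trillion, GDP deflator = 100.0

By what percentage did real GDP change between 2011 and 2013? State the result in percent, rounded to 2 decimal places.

22.43%

Deflate each year: 2011 → 6095.71/1.155 = 5277.67; 2013 → 6461.41/1.000 = 6461.41.
So real GDP changed by 6461.41/5277.67 − 1 = 0.2243, i.e. 22.43%.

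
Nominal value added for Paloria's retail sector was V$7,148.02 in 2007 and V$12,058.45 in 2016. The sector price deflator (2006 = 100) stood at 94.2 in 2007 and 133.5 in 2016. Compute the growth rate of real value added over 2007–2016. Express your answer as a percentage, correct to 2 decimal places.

Deflate each year: 2007 → 7148.02/0.942 = 7588.13; 2016 → 12058.45/1.335 = 9032.55.
So real value added changed by 9032.55/7588.13 − 1 = 0.1904, i.e. 19.04%.

19.04%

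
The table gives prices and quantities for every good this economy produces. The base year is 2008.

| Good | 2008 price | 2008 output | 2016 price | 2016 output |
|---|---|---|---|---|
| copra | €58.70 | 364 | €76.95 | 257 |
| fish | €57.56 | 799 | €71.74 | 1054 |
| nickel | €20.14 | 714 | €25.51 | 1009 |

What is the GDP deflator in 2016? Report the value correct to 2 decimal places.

Nominal GDP 2016 = 76.95·257 + 71.74·1054 + 25.51·1009 = 121129.70.
Real GDP 2016 (at 2008 prices) = 58.70·257 + 57.56·1054 + 20.14·1009 = 96075.40.
Deflator = Nominal/Real × 100 = 121129.70/96075.40 × 100 = 126.078.

126.08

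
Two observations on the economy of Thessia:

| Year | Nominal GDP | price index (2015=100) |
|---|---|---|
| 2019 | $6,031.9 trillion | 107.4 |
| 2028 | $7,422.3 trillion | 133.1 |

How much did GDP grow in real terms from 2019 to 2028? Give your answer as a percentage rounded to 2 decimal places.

Deflate each year: 2019 → 6031.9/1.074 = 5616.29; 2028 → 7422.3/1.331 = 5576.48.
So real GDP changed by 5576.48/5616.29 − 1 = -0.0071, i.e. -0.71%.

-0.71%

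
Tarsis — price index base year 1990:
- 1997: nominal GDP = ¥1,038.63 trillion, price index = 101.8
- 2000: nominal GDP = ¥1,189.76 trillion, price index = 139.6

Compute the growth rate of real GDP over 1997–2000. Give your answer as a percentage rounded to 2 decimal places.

-16.47%

Deflate each year: 1997 → 1038.63/1.018 = 1020.27; 2000 → 1189.76/1.396 = 852.26.
So real GDP changed by 852.26/1020.27 − 1 = -0.1647, i.e. -16.47%.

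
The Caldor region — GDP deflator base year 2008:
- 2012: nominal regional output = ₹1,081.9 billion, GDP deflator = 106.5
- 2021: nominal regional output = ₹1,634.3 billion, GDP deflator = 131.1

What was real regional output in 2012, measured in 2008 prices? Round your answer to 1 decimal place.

Real regional output = Nominal / (GDP deflator/100) = 1081.9 / 1.065 = 1015.87.

₹1,015.9 billion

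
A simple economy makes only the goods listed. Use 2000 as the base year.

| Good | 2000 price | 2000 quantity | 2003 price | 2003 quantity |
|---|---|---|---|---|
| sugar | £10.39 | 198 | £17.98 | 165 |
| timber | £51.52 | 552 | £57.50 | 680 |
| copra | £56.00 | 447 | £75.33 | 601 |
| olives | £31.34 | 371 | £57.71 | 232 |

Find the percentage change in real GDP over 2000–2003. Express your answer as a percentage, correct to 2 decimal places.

15.66%

Real GDP 2000 = Nominal GDP 2000 = 10.39·198 + 51.52·552 + 56.00·447 + 31.34·371 = 67155.40.
Real GDP 2003 (at 2000 prices) = 10.39·165 + 51.52·680 + 56.00·601 + 31.34·232 = 77674.83.
Real growth = 77674.83/67155.40 − 1 = 0.1566.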